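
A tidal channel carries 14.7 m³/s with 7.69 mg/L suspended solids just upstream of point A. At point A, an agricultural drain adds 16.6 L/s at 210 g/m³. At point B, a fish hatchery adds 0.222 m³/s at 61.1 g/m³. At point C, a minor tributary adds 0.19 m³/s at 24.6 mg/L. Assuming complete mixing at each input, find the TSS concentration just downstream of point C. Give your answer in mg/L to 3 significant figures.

8.91 mg/L

16.6 L/s = 0.0166 m³/s.
After input A: C = (14.7·7.69 + 0.0166·210) / 14.72 = 7.918 mg/L.
After input B: C = (14.72·7.918 + 0.222·61.1) / 14.94 = 8.709 mg/L.
After input C: C = (14.94·8.709 + 0.19·24.6) / 15.13 = 8.908 mg/L.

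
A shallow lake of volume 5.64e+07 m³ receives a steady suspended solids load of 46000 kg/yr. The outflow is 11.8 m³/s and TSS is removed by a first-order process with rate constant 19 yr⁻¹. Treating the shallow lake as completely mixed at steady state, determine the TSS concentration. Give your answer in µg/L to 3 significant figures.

31.9 µg/L

Outflow Q = 11.8 m³/s × 3.156e+07 s/yr = 3.724e+08 m³/yr.
Steady-state CSTR mass balance: W = Q·C + k·V·C, so C = W/(Q + kV).
Q + kV = 3.724e+08 + 19·5.64e+07 = 1.444e+09 m³/yr.
C = 46000/1.444e+09 = 3.186e-05 kg/m³ = 0.03186 mg/L = 31.86 µg/L.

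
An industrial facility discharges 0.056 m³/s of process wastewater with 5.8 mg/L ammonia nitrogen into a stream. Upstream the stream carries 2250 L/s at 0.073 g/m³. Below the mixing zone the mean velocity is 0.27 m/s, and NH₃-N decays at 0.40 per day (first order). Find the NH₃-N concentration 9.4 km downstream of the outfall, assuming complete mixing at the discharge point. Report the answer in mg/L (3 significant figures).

0.181 mg/L

2250 L/s = 2.25 m³/s.
After complete mixing, C₀ = (0.056·5.8 + 2.25·0.073) / 2.306 = 0.2121 mg/L.
Travel time t = 9400 m / 0.27 m/s = 3.481e+04 s = 0.4029 d.
C = 0.2121·exp(−0.40·0.4029) = 0.2121·0.8511 = 0.1805 mg/L.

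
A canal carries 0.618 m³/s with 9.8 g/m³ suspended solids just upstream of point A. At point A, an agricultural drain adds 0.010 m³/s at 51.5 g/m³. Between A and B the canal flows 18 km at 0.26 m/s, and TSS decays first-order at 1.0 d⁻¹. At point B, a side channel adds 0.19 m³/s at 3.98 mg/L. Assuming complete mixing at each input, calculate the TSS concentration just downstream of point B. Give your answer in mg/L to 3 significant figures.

After input A: C = (0.618·9.8 + 0.01·51.5) / 0.628 = 10.46 mg/L.
Over the 18 km reach to input B (t = 6.923e+04 s = 0.8013 d), decay gives C = 10.46·exp(−1.0·0.8013) = 4.696 mg/L.
After input B: C = (0.628·4.696 + 0.19·3.98) / 0.818 = 4.53 mg/L.

4.53 mg/L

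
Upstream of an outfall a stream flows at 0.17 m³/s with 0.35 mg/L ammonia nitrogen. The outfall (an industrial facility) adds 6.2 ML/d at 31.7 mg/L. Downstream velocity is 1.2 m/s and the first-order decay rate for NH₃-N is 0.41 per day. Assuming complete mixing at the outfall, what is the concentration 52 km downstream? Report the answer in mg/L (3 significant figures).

6.2 ML/d = 0.07176 m³/s.
After complete mixing, C₀ = (0.07176·31.7 + 0.17·0.35) / 0.2418 = 9.655 mg/L.
Travel time t = 5.2e+04 m / 1.2 m/s = 4.333e+04 s = 0.5015 d.
C = 9.655·exp(−0.41·0.5015) = 9.655·0.8141 = 7.861 mg/L.

7.86 mg/L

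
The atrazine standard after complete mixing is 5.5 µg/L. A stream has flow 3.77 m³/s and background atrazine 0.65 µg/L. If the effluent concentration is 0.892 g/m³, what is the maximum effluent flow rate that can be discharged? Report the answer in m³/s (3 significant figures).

0.65 µg/L = 0.00065 mg/L.
5.5 µg/L = 0.0055 mg/L.
Mass balance at complete mixing: C_std·(Q_w + Q_r) = Q_w·C_e + Q_r·C_b.
Rearranging, Q_w = Q_r·(C_std − C_b)/(C_e − C_std) = 3.77·(0.0055 − 0.00065) / (0.892 − 0.0055) = 0.02063 m³/s.

0.0206 m³/s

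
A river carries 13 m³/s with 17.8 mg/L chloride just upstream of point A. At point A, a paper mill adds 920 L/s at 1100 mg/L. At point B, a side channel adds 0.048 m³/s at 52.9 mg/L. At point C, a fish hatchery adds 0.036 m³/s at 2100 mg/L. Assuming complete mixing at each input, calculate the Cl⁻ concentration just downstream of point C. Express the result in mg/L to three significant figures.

94.4 mg/L

920 L/s = 0.92 m³/s.
After input A: C = (13·17.8 + 0.92·1100) / 13.92 = 89.32 mg/L.
After input B: C = (13.92·89.32 + 0.048·52.9) / 13.97 = 89.2 mg/L.
After input C: C = (13.97·89.2 + 0.036·2100) / 14 = 94.37 mg/L.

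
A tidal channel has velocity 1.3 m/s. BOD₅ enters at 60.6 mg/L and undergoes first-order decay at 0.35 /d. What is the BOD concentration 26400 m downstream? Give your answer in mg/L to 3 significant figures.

Travel time t = 26400 m / 1.3 m/s = 2.64e+04/1.3 = 2.031e+04 s = 0.235 d.
First-order decay: C = 60.6·exp(−0.35·0.235) = 60.6·0.921 = 55.81 mg/L.

55.8 mg/L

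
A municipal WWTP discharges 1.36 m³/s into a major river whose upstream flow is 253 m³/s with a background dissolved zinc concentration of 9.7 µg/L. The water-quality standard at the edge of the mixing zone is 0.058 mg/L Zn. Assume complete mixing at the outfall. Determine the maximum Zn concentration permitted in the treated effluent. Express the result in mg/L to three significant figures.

9.04 mg/L

9.7 µg/L = 0.0097 mg/L.
Mass balance: 0.058·254.4 = 1.36·Cₑ + 253·0.0097.
Cₑ = (14.75 − 2.454) / 1.36 = 9.043 mg/L.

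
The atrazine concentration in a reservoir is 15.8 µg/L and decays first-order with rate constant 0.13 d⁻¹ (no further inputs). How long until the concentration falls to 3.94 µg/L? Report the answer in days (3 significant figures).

t = ln(C₀/C)/k = ln(15.8/3.94)/0.13 = 1.389/0.13 = 10.68 d.

10.7 d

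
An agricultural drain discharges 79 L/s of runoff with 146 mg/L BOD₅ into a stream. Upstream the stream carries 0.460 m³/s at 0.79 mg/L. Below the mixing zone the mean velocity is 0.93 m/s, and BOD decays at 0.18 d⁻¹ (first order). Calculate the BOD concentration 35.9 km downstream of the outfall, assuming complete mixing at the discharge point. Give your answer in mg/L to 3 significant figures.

20.4 mg/L

79 L/s = 0.079 m³/s.
After complete mixing, C₀ = (0.079·146 + 0.46·0.79) / 0.539 = 22.07 mg/L.
Travel time t = 3.59e+04 m / 0.93 m/s = 3.86e+04 s = 0.4468 d.
C = 22.07·exp(−0.18·0.4468) = 22.07·0.9227 = 20.37 mg/L.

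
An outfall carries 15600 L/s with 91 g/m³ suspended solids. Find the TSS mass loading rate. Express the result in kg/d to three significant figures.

15600 L/s = 15.6 m³/s.
Mass flux = Q·C = 15.6 m³/s × 91 g/m³ = 1420 g/s.
= 1420 g/s × 86.4 = 1.227e+05 kg/d.

123000 kg/d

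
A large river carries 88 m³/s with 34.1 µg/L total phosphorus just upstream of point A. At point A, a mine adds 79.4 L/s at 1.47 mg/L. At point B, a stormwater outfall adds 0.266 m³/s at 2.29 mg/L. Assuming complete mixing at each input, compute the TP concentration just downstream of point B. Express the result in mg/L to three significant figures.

34.1 µg/L = 0.0341 mg/L.
79.4 L/s = 0.0794 m³/s.
After input A: C = (88·0.0341 + 0.0794·1.47) / 88.08 = 0.03539 mg/L.
After input B: C = (88.08·0.03539 + 0.266·2.29) / 88.35 = 0.04218 mg/L.

0.0422 mg/L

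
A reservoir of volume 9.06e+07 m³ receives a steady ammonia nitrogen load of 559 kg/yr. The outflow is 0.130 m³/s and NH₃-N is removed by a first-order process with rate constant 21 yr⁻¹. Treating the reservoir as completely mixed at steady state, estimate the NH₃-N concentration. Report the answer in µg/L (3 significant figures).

0.293 µg/L

Outflow Q = 0.130 m³/s × 3.156e+07 s/yr = 4.102e+06 m³/yr.
Steady-state CSTR mass balance: W = Q·C + k·V·C, so C = W/(Q + kV).
Q + kV = 4.102e+06 + 21·9.06e+07 = 1.907e+09 m³/yr.
C = 559/1.907e+09 = 2.932e-07 kg/m³ = 0.0002932 mg/L = 0.2932 µg/L.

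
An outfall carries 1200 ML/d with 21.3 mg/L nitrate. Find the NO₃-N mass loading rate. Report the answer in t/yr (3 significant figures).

9340 t/yr

1200 ML/d = 13.89 m³/s.
Mass flux = Q·C = 13.89 m³/s × 21.3 g/m³ = 295.8 g/s.
= 295.8 g/s × 31.56 = 9336 t/yr.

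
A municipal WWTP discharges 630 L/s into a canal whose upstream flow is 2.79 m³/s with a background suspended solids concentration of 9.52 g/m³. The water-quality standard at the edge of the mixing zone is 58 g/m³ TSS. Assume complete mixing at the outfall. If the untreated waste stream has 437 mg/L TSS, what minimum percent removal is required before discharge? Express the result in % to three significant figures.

630 L/s = 0.63 m³/s.
Mass balance: 58·3.42 = 0.63·Cₑ + 2.79·9.52.
Cₑ = (198.4 − 26.56) / 0.63 = 272.7 mg/L.
Required removal = 1 − 272.7/437 = 37.6 %.

37.6 %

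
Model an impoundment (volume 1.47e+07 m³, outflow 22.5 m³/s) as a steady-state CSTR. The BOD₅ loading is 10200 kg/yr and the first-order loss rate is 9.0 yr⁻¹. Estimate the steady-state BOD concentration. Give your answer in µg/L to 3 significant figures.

Outflow Q = 22.5 m³/s × 3.156e+07 s/yr = 7.1e+08 m³/yr.
Steady-state CSTR mass balance: W = Q·C + k·V·C, so C = W/(Q + kV).
Q + kV = 7.1e+08 + 9.0·1.47e+07 = 8.423e+08 m³/yr.
C = 10200/8.423e+08 = 1.211e-05 kg/m³ = 0.01211 mg/L = 12.11 µg/L.

12.1 µg/L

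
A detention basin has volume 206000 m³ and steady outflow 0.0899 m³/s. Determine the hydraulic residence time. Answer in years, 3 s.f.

Q = 0.0899 m³/s × 3.156e+07 s/yr = 2.837e+06 m³/yr.
Hydraulic residence time τ = V/Q = 206000/2.837e+06 = 0.07261 yr.

0.0726 yr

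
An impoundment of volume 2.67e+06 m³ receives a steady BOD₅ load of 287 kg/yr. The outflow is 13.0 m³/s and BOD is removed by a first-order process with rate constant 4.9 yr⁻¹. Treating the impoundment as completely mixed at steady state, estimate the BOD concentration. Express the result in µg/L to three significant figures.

Outflow Q = 13.0 m³/s × 3.156e+07 s/yr = 4.102e+08 m³/yr.
Steady-state CSTR mass balance: W = Q·C + k·V·C, so C = W/(Q + kV).
Q + kV = 4.102e+08 + 4.9·2.67e+06 = 4.233e+08 m³/yr.
C = 287/4.233e+08 = 6.78e-07 kg/m³ = 0.000678 mg/L = 0.678 µg/L.

0.678 µg/L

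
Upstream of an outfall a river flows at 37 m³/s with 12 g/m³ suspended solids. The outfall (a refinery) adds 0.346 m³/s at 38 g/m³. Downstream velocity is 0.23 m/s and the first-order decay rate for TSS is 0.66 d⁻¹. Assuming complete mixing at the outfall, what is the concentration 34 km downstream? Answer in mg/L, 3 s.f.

3.96 mg/L

After complete mixing, C₀ = (0.346·38 + 37·12) / 37.35 = 12.24 mg/L.
Travel time t = 3.4e+04 m / 0.23 m/s = 1.478e+05 s = 1.711 d.
C = 12.24·exp(−0.66·1.711) = 12.24·0.3233 = 3.957 mg/L.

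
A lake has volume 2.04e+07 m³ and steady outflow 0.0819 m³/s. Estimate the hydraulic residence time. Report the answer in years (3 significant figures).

7.89 yr

Q = 0.0819 m³/s × 3.156e+07 s/yr = 2.585e+06 m³/yr.
Hydraulic residence time τ = V/Q = 2.04e+07/2.585e+06 = 7.893 yr.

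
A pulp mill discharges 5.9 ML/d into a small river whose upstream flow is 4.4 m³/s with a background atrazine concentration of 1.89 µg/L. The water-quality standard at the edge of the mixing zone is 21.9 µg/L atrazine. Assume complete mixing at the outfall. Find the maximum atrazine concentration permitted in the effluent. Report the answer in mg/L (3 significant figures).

5.9 ML/d = 0.06829 m³/s.
1.89 µg/L = 0.00189 mg/L.
21.9 µg/L = 0.0219 mg/L.
Mass balance: 0.0219·4.468 = 0.06829·Cₑ + 4.4·0.00189.
Cₑ = (0.09786 − 0.008316) / 0.06829 = 1.311 mg/L.

1.31 mg/L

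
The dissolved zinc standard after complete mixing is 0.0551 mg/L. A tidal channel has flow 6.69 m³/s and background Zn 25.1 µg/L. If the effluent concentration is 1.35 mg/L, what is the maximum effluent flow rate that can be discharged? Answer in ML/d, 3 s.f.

13.4 ML/d

25.1 µg/L = 0.0251 mg/L.
Mass balance at complete mixing: C_std·(Q_w + Q_r) = Q_w·C_e + Q_r·C_b.
Rearranging, Q_w = Q_r·(C_std − C_b)/(C_e − C_std) = 6.69·(0.0551 − 0.0251) / (1.35 − 0.0551) = 0.155 m³/s.
= 13.39 ML/d.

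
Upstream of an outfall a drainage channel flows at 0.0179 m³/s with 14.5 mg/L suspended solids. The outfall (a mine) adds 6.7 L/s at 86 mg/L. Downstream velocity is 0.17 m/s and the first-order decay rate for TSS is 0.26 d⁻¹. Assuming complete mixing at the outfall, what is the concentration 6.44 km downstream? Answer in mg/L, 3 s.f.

30.3 mg/L

6.7 L/s = 0.0067 m³/s.
After complete mixing, C₀ = (0.0067·86 + 0.0179·14.5) / 0.0246 = 33.97 mg/L.
Travel time t = 6440 m / 0.17 m/s = 3.788e+04 s = 0.4385 d.
C = 33.97·exp(−0.26·0.4385) = 33.97·0.8923 = 30.31 mg/L.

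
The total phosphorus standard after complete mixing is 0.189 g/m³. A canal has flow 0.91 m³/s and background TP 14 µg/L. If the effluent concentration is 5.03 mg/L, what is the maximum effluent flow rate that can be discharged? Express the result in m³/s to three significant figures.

0.0329 m³/s

14 µg/L = 0.014 mg/L.
Mass balance at complete mixing: C_std·(Q_w + Q_r) = Q_w·C_e + Q_r·C_b.
Rearranging, Q_w = Q_r·(C_std − C_b)/(C_e − C_std) = 0.91·(0.189 − 0.014) / (5.03 − 0.189) = 0.0329 m³/s.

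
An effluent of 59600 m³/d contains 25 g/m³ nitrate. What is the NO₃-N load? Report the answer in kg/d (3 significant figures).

1490 kg/d

59600 m³/d = 0.6898 m³/s.
Mass flux = Q·C = 0.6898 m³/s × 25 g/m³ = 17.25 g/s.
= 17.25 g/s × 86.4 = 1490 kg/d.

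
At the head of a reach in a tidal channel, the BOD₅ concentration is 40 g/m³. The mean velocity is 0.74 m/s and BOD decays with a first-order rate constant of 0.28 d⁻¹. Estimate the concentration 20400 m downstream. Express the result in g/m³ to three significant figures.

Travel time t = 20400 m / 0.74 m/s = 2.04e+04/0.74 = 2.757e+04 s = 0.3191 d.
First-order decay: C = 40·exp(−0.28·0.3191) = 40·0.9145 = 36.58 g/m³.

36.6 g/m³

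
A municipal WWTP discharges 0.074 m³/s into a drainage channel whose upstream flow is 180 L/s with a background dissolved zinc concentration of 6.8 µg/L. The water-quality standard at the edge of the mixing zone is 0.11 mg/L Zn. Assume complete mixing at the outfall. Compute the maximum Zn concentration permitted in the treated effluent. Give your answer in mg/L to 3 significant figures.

0.361 mg/L

180 L/s = 0.18 m³/s.
6.8 µg/L = 0.0068 mg/L.
Mass balance: 0.11·0.254 = 0.074·Cₑ + 0.18·0.0068.
Cₑ = (0.02794 − 0.001224) / 0.074 = 0.361 mg/L.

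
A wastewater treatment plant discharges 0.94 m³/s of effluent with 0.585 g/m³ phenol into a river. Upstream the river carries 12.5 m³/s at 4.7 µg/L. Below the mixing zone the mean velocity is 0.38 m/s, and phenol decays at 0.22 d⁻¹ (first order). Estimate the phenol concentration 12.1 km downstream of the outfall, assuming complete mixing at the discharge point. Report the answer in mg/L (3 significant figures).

0.0418 mg/L

4.7 µg/L = 0.0047 mg/L.
After complete mixing, C₀ = (0.94·0.585 + 12.5·0.0047) / 13.44 = 0.04529 mg/L.
Travel time t = 1.21e+04 m / 0.38 m/s = 3.184e+04 s = 0.3685 d.
C = 0.04529·exp(−0.22·0.3685) = 0.04529·0.9221 = 0.04176 mg/L.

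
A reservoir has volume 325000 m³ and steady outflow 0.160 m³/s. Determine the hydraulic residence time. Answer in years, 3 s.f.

0.0644 yr

Q = 0.160 m³/s × 3.156e+07 s/yr = 5.049e+06 m³/yr.
Hydraulic residence time τ = V/Q = 325000/5.049e+06 = 0.06437 yr.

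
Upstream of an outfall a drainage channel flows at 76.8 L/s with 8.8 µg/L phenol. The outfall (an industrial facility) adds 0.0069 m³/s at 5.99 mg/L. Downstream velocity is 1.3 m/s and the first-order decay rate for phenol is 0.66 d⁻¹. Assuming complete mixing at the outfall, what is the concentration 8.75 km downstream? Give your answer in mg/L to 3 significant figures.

76.8 L/s = 0.0768 m³/s.
8.8 µg/L = 0.0088 mg/L.
After complete mixing, C₀ = (0.0069·5.99 + 0.0768·0.0088) / 0.0837 = 0.5019 mg/L.
Travel time t = 8750 m / 1.3 m/s = 6731 s = 0.0779 d.
C = 0.5019·exp(−0.66·0.0779) = 0.5019·0.9499 = 0.4767 mg/L.

0.477 mg/L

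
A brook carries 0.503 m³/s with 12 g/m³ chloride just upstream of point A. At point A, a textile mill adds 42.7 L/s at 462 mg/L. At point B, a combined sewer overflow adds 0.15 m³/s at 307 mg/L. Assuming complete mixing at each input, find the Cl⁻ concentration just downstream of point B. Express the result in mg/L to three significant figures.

103 mg/L

42.7 L/s = 0.0427 m³/s.
After input A: C = (0.503·12 + 0.0427·462) / 0.5457 = 47.21 mg/L.
After input B: C = (0.5457·47.21 + 0.15·307) / 0.6957 = 103.2 mg/L.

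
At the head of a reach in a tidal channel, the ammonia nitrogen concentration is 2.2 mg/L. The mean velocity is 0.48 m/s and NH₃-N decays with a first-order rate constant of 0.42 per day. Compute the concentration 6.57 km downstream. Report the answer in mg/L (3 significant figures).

2.06 mg/L

Travel time t = 6.57 km / 0.48 m/s = 6570/0.48 = 1.369e+04 s = 0.1584 d.
First-order decay: C = 2.2·exp(−0.42·0.1584) = 2.2·0.9356 = 2.058 mg/L.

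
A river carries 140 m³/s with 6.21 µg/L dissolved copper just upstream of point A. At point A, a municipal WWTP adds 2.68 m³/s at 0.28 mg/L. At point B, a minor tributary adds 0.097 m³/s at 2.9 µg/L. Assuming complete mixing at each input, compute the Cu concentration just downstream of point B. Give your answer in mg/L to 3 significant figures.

0.0113 mg/L

6.21 µg/L = 0.00621 mg/L.
After input A: C = (140·0.00621 + 2.68·0.28) / 142.7 = 0.01135 mg/L.
2.9 µg/L = 0.0029 mg/L.
After input B: C = (142.7·0.01135 + 0.097·0.0029) / 142.8 = 0.01135 mg/L.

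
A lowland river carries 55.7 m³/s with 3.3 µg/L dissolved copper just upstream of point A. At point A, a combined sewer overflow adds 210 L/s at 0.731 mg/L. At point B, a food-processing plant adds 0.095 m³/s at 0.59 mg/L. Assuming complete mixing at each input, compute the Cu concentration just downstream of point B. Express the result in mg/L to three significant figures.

0.00702 mg/L

3.3 µg/L = 0.0033 mg/L.
210 L/s = 0.21 m³/s.
After input A: C = (55.7·0.0033 + 0.21·0.731) / 55.91 = 0.006033 mg/L.
After input B: C = (55.91·0.006033 + 0.095·0.59) / 56.01 = 0.007024 mg/L.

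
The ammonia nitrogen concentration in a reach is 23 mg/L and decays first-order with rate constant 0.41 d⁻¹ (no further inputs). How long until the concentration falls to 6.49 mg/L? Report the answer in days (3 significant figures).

3.09 d

t = ln(C₀/C)/k = ln(23/6.49)/0.41 = 1.265/0.41 = 3.086 d.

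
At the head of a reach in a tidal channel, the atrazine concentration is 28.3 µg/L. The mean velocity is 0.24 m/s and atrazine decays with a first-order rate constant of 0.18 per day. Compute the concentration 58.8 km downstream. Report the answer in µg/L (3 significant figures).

Travel time t = 58.8 km / 0.24 m/s = 5.88e+04/0.24 = 2.45e+05 s = 2.836 d.
First-order decay: C = 28.3·exp(−0.18·2.836) = 28.3·0.6002 = 16.99 µg/L.

17.0 µg/L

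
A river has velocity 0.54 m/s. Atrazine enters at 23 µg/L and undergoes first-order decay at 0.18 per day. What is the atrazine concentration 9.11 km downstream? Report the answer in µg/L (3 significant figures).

22.2 µg/L

Travel time t = 9.11 km / 0.54 m/s = 9110/0.54 = 1.687e+04 s = 0.1953 d.
First-order decay: C = 23·exp(−0.18·0.1953) = 23·0.9655 = 22.21 µg/L.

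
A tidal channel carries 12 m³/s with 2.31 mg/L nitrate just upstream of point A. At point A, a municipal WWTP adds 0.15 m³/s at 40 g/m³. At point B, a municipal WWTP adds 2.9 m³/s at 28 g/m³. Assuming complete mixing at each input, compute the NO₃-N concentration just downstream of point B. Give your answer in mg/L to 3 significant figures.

After input A: C = (12·2.31 + 0.15·40) / 12.15 = 2.775 mg/L.
After input B: C = (12.15·2.775 + 2.9·28) / 15.05 = 7.636 mg/L.

7.64 mg/L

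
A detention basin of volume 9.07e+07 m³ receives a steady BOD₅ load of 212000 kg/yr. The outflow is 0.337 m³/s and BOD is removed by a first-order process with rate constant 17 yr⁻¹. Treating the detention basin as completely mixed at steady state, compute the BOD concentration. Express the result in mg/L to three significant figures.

0.137 mg/L

Outflow Q = 0.337 m³/s × 3.156e+07 s/yr = 1.063e+07 m³/yr.
Steady-state CSTR mass balance: W = Q·C + k·V·C, so C = W/(Q + kV).
Q + kV = 1.063e+07 + 17·9.07e+07 = 1.553e+09 m³/yr.
C = 212000/1.553e+09 = 0.0001366 kg/m³ = 0.1366 mg/L.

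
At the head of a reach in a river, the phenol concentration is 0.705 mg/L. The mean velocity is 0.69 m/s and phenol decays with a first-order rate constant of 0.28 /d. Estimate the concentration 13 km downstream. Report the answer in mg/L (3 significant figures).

Travel time t = 13 km / 0.69 m/s = 1.3e+04/0.69 = 1.884e+04 s = 0.2181 d.
First-order decay: C = 0.705·exp(−0.28·0.2181) = 0.705·0.9408 = 0.6632 mg/L.

0.663 mg/L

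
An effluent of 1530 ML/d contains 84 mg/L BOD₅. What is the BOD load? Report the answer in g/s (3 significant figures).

1490 g/s

1530 ML/d = 17.71 m³/s.
Mass flux = Q·C = 17.71 m³/s × 84 g/m³ = 1488 g/s.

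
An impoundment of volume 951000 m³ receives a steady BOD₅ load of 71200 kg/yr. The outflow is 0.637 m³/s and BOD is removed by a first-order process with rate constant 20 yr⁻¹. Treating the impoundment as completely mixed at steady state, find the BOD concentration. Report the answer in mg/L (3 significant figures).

1.82 mg/L

Outflow Q = 0.637 m³/s × 3.156e+07 s/yr = 2.01e+07 m³/yr.
Steady-state CSTR mass balance: W = Q·C + k·V·C, so C = W/(Q + kV).
Q + kV = 2.01e+07 + 20·951000 = 3.912e+07 m³/yr.
C = 71200/3.912e+07 = 0.00182 kg/m³ = 1.82 mg/L.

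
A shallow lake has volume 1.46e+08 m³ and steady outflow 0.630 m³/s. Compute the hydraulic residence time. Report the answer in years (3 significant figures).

7.34 yr

Q = 0.630 m³/s × 3.156e+07 s/yr = 1.988e+07 m³/yr.
Hydraulic residence time τ = V/Q = 1.46e+08/1.988e+07 = 7.344 yr.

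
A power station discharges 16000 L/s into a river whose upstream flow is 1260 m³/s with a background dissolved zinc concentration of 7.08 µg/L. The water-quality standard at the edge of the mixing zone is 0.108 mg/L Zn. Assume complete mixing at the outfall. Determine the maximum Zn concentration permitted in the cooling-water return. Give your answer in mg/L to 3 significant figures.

16000 L/s = 16 m³/s.
7.08 µg/L = 0.00708 mg/L.
Mass balance: 0.108·1276 = 16·Cₑ + 1260·0.00708.
Cₑ = (137.8 − 8.921) / 16 = 8.055 mg/L.

8.06 mg/L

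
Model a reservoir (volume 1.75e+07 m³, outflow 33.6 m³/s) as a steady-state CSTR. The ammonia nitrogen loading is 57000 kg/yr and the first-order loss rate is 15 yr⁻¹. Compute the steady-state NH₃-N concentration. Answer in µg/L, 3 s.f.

Outflow Q = 33.6 m³/s × 3.156e+07 s/yr = 1.06e+09 m³/yr.
Steady-state CSTR mass balance: W = Q·C + k·V·C, so C = W/(Q + kV).
Q + kV = 1.06e+09 + 15·1.75e+07 = 1.323e+09 m³/yr.
C = 57000/1.323e+09 = 4.309e-05 kg/m³ = 0.04309 mg/L = 43.09 µg/L.

43.1 µg/L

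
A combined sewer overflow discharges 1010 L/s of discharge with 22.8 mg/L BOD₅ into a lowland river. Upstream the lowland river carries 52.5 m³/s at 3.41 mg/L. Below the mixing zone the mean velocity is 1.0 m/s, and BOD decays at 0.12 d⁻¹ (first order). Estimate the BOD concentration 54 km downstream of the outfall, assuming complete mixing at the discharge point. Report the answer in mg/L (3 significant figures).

1010 L/s = 1.01 m³/s.
After complete mixing, C₀ = (1.01·22.8 + 52.5·3.41) / 53.51 = 3.776 mg/L.
Travel time t = 5.4e+04 m / 1.0 m/s = 5.4e+04 s = 0.625 d.
C = 3.776·exp(−0.12·0.625) = 3.776·0.9277 = 3.503 mg/L.

3.50 mg/L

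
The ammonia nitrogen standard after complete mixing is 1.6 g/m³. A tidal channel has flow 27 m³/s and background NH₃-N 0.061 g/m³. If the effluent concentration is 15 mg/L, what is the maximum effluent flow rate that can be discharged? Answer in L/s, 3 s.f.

3100 L/s

Mass balance at complete mixing: C_std·(Q_w + Q_r) = Q_w·C_e + Q_r·C_b.
Rearranging, Q_w = Q_r·(C_std − C_b)/(C_e − C_std) = 27·(1.6 − 0.061) / (15 − 1.6) = 3.101 m³/s.
= 3101 L/s.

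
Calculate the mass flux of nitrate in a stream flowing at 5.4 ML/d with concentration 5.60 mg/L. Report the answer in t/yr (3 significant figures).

5.4 ML/d = 0.0625 m³/s.
Mass flux = Q·C = 0.0625 m³/s × 5.6 g/m³ = 0.35 g/s.
= 0.35 g/s × 31.56 = 11.05 t/yr.

11.0 t/yr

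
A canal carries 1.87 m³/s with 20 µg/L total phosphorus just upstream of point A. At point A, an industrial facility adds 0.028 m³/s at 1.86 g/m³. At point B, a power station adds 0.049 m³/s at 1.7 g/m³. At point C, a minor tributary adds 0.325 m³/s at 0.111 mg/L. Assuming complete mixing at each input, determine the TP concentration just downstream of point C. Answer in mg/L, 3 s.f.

20 µg/L = 0.02 mg/L.
After input A: C = (1.87·0.02 + 0.028·1.86) / 1.898 = 0.04714 mg/L.
After input B: C = (1.898·0.04714 + 0.049·1.7) / 1.947 = 0.08874 mg/L.
After input C: C = (1.947·0.08874 + 0.325·0.111) / 2.272 = 0.09193 mg/L.

0.0919 mg/L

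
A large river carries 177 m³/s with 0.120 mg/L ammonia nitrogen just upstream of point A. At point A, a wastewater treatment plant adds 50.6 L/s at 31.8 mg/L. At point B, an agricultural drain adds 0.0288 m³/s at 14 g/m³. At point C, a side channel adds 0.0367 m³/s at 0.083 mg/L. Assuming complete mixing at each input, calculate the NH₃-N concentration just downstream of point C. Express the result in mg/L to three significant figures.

50.6 L/s = 0.0506 m³/s.
After input A: C = (177·0.12 + 0.0506·31.8) / 177.1 = 0.1291 mg/L.
After input B: C = (177.1·0.1291 + 0.0288·14) / 177.1 = 0.1313 mg/L.
After input C: C = (177.1·0.1313 + 0.0367·0.083) / 177.1 = 0.1313 mg/L.

0.131 mg/L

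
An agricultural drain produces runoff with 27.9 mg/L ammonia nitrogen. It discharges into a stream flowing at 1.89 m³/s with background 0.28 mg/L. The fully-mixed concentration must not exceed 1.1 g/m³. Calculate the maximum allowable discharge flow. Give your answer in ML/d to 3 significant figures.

Mass balance at complete mixing: C_std·(Q_w + Q_r) = Q_w·C_e + Q_r·C_b.
Rearranging, Q_w = Q_r·(C_std − C_b)/(C_e − C_std) = 1.89·(1.1 − 0.28) / (27.9 − 1.1) = 0.05783 m³/s.
= 4.996 ML/d.

5.00 ML/d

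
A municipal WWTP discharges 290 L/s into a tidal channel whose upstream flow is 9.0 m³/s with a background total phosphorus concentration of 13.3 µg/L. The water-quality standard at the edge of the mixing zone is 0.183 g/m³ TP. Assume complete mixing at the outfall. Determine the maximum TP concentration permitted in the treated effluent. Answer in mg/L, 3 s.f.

290 L/s = 0.29 m³/s.
13.3 µg/L = 0.0133 mg/L.
Mass balance: 0.183·9.29 = 0.29·Cₑ + 9·0.0133.
Cₑ = (1.7 − 0.1197) / 0.29 = 5.45 mg/L.

5.45 mg/L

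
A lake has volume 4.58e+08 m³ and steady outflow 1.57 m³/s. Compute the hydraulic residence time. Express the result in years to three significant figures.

9.24 yr

Q = 1.57 m³/s × 3.156e+07 s/yr = 4.955e+07 m³/yr.
Hydraulic residence time τ = V/Q = 4.58e+08/4.955e+07 = 9.244 yr.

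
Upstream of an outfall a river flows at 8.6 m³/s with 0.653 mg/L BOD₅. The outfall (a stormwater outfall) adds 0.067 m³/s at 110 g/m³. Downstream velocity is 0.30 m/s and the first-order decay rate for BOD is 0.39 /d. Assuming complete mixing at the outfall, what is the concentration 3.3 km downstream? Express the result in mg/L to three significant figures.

1.43 mg/L

After complete mixing, C₀ = (0.067·110 + 8.6·0.653) / 8.667 = 1.498 mg/L.
Travel time t = 3300 m / 0.30 m/s = 1.1e+04 s = 0.1273 d.
C = 1.498·exp(−0.39·0.1273) = 1.498·0.9516 = 1.426 mg/L.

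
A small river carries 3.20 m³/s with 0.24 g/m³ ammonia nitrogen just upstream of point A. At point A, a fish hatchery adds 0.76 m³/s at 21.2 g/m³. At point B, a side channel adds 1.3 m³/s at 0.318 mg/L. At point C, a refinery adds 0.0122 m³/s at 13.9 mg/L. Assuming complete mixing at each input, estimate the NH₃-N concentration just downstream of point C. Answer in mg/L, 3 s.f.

3.31 mg/L

After input A: C = (3.2·0.24 + 0.76·21.2) / 3.96 = 4.263 mg/L.
After input B: C = (3.96·4.263 + 1.3·0.318) / 5.26 = 3.288 mg/L.
After input C: C = (5.26·3.288 + 0.0122·13.9) / 5.272 = 3.312 mg/L.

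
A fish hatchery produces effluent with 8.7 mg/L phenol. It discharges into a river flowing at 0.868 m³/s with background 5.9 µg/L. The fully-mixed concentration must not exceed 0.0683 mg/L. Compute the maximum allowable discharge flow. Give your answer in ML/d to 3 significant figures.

0.542 ML/d

5.9 µg/L = 0.0059 mg/L.
Mass balance at complete mixing: C_std·(Q_w + Q_r) = Q_w·C_e + Q_r·C_b.
Rearranging, Q_w = Q_r·(C_std − C_b)/(C_e − C_std) = 0.868·(0.0683 − 0.0059) / (8.7 − 0.0683) = 0.006275 m³/s.
= 0.5422 ML/d.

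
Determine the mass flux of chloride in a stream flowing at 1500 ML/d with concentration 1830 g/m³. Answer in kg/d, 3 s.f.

2.74e+06 kg/d

1500 ML/d = 17.36 m³/s.
Mass flux = Q·C = 17.36 m³/s × 1830 g/m³ = 3.177e+04 g/s.
= 3.177e+04 g/s × 86.4 = 2.745e+06 kg/d.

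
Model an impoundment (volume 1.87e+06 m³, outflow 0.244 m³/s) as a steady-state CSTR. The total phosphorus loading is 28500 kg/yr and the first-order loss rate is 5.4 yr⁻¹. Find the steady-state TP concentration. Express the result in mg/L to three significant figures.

Outflow Q = 0.244 m³/s × 3.156e+07 s/yr = 7.7e+06 m³/yr.
Steady-state CSTR mass balance: W = Q·C + k·V·C, so C = W/(Q + kV).
Q + kV = 7.7e+06 + 5.4·1.87e+06 = 1.78e+07 m³/yr.
C = 28500/1.78e+07 = 0.001601 kg/m³ = 1.601 mg/L.

1.60 mg/L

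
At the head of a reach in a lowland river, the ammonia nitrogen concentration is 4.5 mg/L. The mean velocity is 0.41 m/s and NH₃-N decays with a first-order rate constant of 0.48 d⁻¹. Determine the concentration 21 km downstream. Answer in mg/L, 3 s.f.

Travel time t = 21 km / 0.41 m/s = 2.1e+04/0.41 = 5.122e+04 s = 0.5928 d.
First-order decay: C = 4.5·exp(−0.48·0.5928) = 4.5·0.7524 = 3.386 mg/L.

3.39 mg/L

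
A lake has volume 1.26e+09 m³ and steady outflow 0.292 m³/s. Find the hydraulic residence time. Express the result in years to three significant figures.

137 yr

Q = 0.292 m³/s × 3.156e+07 s/yr = 9.215e+06 m³/yr.
Hydraulic residence time τ = V/Q = 1.26e+09/9.215e+06 = 136.7 yr.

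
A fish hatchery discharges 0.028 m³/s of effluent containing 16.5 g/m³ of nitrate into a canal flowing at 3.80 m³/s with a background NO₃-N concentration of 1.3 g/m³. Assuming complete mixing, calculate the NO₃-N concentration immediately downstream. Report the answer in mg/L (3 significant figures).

By mass balance at complete mixing, C = (0.028·16.5 + 3.8·1.3) / (0.028 + 3.8) = 5.402/3.828 = 1.411 mg/L.

1.41 mg/L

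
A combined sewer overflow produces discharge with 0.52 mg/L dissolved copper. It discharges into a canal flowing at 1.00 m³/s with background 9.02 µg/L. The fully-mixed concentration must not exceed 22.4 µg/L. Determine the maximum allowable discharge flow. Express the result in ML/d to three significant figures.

2.32 ML/d

9.02 µg/L = 0.00902 mg/L.
22.4 µg/L = 0.0224 mg/L.
Mass balance at complete mixing: C_std·(Q_w + Q_r) = Q_w·C_e + Q_r·C_b.
Rearranging, Q_w = Q_r·(C_std − C_b)/(C_e − C_std) = 1.00·(0.0224 − 0.00902) / (0.52 − 0.0224) = 0.02689 m³/s.
= 2.323 ML/d.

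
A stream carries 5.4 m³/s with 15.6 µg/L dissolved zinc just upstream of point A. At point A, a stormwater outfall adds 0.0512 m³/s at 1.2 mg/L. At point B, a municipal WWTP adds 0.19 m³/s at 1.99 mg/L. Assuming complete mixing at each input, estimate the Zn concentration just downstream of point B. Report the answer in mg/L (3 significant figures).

15.6 µg/L = 0.0156 mg/L.
After input A: C = (5.4·0.0156 + 0.0512·1.2) / 5.451 = 0.02672 mg/L.
After input B: C = (5.451·0.02672 + 0.19·1.99) / 5.641 = 0.09285 mg/L.

0.0928 mg/L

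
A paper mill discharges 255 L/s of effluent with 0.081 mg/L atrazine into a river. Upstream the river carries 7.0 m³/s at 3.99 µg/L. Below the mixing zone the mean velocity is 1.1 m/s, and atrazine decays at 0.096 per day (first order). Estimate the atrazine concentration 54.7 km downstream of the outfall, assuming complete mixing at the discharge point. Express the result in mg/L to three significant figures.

0.00634 mg/L

255 L/s = 0.255 m³/s.
3.99 µg/L = 0.00399 mg/L.
After complete mixing, C₀ = (0.255·0.081 + 7·0.00399) / 7.255 = 0.006697 mg/L.
Travel time t = 5.47e+04 m / 1.1 m/s = 4.973e+04 s = 0.5755 d.
C = 0.006697·exp(−0.096·0.5755) = 0.006697·0.9462 = 0.006337 mg/L.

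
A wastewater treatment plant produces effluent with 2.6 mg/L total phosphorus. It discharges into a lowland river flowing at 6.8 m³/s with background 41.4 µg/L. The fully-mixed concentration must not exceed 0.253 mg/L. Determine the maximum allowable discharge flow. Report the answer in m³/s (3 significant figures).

0.613 m³/s

41.4 µg/L = 0.0414 mg/L.
Mass balance at complete mixing: C_std·(Q_w + Q_r) = Q_w·C_e + Q_r·C_b.
Rearranging, Q_w = Q_r·(C_std − C_b)/(C_e − C_std) = 6.8·(0.253 − 0.0414) / (2.6 − 0.253) = 0.6131 m³/s.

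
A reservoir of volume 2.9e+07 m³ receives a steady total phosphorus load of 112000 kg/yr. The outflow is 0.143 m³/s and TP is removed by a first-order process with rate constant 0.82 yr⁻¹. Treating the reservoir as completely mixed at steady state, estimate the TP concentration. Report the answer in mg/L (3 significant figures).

3.96 mg/L

Outflow Q = 0.143 m³/s × 3.156e+07 s/yr = 4.513e+06 m³/yr.
Steady-state CSTR mass balance: W = Q·C + k·V·C, so C = W/(Q + kV).
Q + kV = 4.513e+06 + 0.82·2.9e+07 = 2.829e+07 m³/yr.
C = 112000/2.829e+07 = 0.003959 kg/m³ = 3.959 mg/L.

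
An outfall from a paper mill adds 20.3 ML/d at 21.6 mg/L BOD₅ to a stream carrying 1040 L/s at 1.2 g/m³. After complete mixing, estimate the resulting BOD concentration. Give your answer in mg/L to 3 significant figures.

20.3 ML/d = 0.235 m³/s.
1040 L/s = 1.04 m³/s.
Flow-weighted mixing gives C = (0.235·21.6 + 1.04·1.2) / (0.235 + 1.04) = 6.323/1.275 = 4.959 mg/L.

4.96 mg/L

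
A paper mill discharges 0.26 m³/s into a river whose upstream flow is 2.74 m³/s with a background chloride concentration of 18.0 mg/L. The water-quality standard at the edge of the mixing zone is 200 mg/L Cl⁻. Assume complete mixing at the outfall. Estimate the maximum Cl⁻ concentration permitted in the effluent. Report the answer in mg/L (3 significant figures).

2120 mg/L

Mass balance: 200·3 = 0.26·Cₑ + 2.74·18.
Cₑ = (600 − 49.32) / 0.26 = 2118 mg/L.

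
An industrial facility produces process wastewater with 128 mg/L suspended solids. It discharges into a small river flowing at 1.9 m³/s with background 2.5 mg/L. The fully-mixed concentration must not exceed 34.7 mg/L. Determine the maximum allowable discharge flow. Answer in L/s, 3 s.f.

Mass balance at complete mixing: C_std·(Q_w + Q_r) = Q_w·C_e + Q_r·C_b.
Rearranging, Q_w = Q_r·(C_std − C_b)/(C_e − C_std) = 1.9·(34.7 − 2.5) / (128 − 34.7) = 0.6557 m³/s.
= 655.7 L/s.

656 L/s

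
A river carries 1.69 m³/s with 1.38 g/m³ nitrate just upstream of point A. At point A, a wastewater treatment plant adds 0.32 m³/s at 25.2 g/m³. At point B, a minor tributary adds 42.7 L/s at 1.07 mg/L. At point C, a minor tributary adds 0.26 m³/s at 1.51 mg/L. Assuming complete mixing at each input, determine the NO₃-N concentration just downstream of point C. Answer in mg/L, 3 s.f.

4.68 mg/L

After input A: C = (1.69·1.38 + 0.32·25.2) / 2.01 = 5.172 mg/L.
42.7 L/s = 0.0427 m³/s.
After input B: C = (2.01·5.172 + 0.0427·1.07) / 2.053 = 5.087 mg/L.
After input C: C = (2.053·5.087 + 0.26·1.51) / 2.313 = 4.685 mg/L.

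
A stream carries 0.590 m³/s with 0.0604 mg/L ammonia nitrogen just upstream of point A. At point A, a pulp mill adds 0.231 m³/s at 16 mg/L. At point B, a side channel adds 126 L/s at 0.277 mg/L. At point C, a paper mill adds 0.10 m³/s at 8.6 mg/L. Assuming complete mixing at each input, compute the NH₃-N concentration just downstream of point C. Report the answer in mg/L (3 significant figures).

4.42 mg/L

After input A: C = (0.59·0.0604 + 0.231·16) / 0.821 = 4.545 mg/L.
126 L/s = 0.126 m³/s.
After input B: C = (0.821·4.545 + 0.126·0.277) / 0.947 = 3.977 mg/L.
After input C: C = (0.947·3.977 + 0.1·8.6) / 1.047 = 4.419 mg/L.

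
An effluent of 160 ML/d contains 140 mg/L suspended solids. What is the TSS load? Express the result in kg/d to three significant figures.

22400 kg/d

160 ML/d = 1.852 m³/s.
Mass flux = Q·C = 1.852 m³/s × 140 g/m³ = 259.3 g/s.
= 259.3 g/s × 86.4 = 2.24e+04 kg/d.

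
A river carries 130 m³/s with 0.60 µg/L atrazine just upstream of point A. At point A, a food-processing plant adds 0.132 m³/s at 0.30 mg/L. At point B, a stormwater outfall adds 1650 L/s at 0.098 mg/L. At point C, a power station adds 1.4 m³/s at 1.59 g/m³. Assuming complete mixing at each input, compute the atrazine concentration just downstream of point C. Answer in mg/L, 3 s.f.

0.60 µg/L = 0.0006 mg/L.
After input A: C = (130·0.0006 + 0.132·0.3) / 130.1 = 0.0009037 mg/L.
1650 L/s = 1.65 m³/s.
After input B: C = (130.1·0.0009037 + 1.65·0.098) / 131.8 = 0.002119 mg/L.
After input C: C = (131.8·0.002119 + 1.4·1.59) / 133.2 = 0.01881 mg/L.

0.0188 mg/L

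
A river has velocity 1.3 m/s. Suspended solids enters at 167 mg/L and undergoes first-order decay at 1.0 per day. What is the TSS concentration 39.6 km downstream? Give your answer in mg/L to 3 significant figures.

Travel time t = 39.6 km / 1.3 m/s = 3.96e+04/1.3 = 3.046e+04 s = 0.3526 d.
First-order decay: C = 167·exp(−1.0·0.3526) = 167·0.7029 = 117.4 mg/L.

117 mg/L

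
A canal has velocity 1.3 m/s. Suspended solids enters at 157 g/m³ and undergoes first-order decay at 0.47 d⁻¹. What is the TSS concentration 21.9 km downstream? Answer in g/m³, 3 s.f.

143 g/m³

Travel time t = 21.9 km / 1.3 m/s = 2.19e+04/1.3 = 1.685e+04 s = 0.195 d.
First-order decay: C = 157·exp(−0.47·0.195) = 157·0.9124 = 143.3 g/m³.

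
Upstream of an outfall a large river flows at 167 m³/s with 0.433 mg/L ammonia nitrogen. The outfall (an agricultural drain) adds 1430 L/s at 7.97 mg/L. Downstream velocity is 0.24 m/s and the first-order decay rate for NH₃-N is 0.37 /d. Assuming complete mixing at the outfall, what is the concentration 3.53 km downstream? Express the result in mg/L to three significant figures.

1430 L/s = 1.43 m³/s.
After complete mixing, C₀ = (1.43·7.97 + 167·0.433) / 168.4 = 0.497 mg/L.
Travel time t = 3530 m / 0.24 m/s = 1.471e+04 s = 0.1702 d.
C = 0.497·exp(−0.37·0.1702) = 0.497·0.939 = 0.4667 mg/L.

0.467 mg/L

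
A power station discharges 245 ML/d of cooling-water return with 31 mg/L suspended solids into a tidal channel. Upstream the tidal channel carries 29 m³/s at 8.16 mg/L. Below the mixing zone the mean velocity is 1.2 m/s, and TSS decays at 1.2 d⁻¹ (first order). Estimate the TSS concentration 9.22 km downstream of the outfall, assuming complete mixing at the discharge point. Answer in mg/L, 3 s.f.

245 ML/d = 2.836 m³/s.
After complete mixing, C₀ = (2.836·31 + 29·8.16) / 31.84 = 10.19 mg/L.
Travel time t = 9220 m / 1.2 m/s = 7683 s = 0.08893 d.
C = 10.19·exp(−1.2·0.08893) = 10.19·0.8988 = 9.163 mg/L.

9.16 mg/L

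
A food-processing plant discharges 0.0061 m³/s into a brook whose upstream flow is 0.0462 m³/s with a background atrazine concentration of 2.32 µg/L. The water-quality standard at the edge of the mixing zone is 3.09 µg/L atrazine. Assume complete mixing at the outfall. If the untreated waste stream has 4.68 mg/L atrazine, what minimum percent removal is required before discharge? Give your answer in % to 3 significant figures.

99.8 %

2.32 µg/L = 0.00232 mg/L.
3.09 µg/L = 0.00309 mg/L.
Mass balance: 0.00309·0.0523 = 0.0061·Cₑ + 0.0462·0.00232.
Cₑ = (0.0001616 − 0.0001072) / 0.0061 = 0.008922 mg/L.
Required removal = 1 − 0.008922/4.68 = 99.81 %.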